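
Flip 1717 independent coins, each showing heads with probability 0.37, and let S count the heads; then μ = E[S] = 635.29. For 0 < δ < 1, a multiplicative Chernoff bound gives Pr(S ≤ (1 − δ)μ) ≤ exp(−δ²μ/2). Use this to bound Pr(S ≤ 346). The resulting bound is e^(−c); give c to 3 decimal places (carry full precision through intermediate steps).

Write 346 = (1 − δ)μ, so δ = 1 − 346/635.29 = 0.4553668…
Then the exponent is δ²μ/2 = (μ − 346)²/(2μ) = 65.866537.

65.867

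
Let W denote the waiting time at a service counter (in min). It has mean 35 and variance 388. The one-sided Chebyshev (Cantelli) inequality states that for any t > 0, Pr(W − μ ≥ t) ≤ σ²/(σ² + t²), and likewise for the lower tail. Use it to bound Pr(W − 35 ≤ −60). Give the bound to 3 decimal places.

0.097

Here σ² = 388 and t = 60, so σ² + t² = 3988.
Cantelli's bound: 388/3988 = 0.0973.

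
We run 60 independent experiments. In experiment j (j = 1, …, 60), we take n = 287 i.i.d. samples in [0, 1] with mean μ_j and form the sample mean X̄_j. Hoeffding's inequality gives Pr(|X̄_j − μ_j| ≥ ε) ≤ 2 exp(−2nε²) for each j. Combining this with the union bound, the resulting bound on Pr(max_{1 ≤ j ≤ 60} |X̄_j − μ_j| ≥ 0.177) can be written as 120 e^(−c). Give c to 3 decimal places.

17.983

Union bound over the 60 events: Pr(max_{1 ≤ j ≤ 60} |X̄_j − μ_j| ≥ 0.177) ≤ 60·2·exp(−2nε²) = 120 exp(−2·287·0.177²).
So c = 2·287·0.177² = 17.9828.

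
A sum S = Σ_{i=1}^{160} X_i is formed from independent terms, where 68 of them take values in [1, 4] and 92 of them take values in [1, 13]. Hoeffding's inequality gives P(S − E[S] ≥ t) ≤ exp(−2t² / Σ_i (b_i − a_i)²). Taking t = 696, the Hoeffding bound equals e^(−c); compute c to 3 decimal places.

Σ(b_i − a_i)² = 68·3² + 92·12² = 13860.
c = 2t² / 13860 = 2·696² / 13860 = 69.9013.

69.901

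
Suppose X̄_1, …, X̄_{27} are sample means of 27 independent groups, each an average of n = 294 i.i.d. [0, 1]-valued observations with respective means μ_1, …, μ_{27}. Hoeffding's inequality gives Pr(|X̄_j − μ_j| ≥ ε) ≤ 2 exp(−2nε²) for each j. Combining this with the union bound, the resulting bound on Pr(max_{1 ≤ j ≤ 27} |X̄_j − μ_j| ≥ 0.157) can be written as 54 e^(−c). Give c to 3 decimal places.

14.494

Union bound over the 27 events: Pr(max_{1 ≤ j ≤ 27} |X̄_j − μ_j| ≥ 0.157) ≤ 27·2·exp(−2nε²) = 54 exp(−2·294·0.157²).
So c = 2·294·0.157² = 14.4936.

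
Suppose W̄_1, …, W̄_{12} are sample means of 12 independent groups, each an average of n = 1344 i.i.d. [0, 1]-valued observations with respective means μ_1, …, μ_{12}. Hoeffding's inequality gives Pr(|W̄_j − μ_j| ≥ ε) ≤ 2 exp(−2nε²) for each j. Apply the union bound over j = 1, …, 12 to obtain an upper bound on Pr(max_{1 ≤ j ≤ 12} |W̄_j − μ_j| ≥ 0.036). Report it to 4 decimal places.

Per-experiment Hoeffding bound: 2·exp(−2·1344·0.036²) = 2·exp(−3.48365) = 0.06139.
Union bound over 12 events: 12·0.06139 = 0.73669.

0.7367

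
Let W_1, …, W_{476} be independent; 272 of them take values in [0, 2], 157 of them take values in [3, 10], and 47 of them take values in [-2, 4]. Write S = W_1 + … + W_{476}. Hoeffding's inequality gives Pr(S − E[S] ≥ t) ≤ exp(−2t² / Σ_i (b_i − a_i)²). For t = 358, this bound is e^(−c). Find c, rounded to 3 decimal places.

24.475

Σ(b_i − a_i)² = 272·2² + 157·7² + 47·6² = 10473.
c = 2t² / 10473 = 2·358² / 10473 = 24.4751.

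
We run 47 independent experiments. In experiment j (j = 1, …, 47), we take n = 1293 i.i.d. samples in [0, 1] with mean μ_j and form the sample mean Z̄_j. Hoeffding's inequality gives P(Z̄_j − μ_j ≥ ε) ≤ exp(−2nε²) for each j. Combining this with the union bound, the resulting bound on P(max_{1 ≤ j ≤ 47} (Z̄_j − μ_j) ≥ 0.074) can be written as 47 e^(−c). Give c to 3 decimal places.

Union bound over the 47 events: P(max_{1 ≤ j ≤ 47} (Z̄_j − μ_j) ≥ 0.074) ≤ 47·exp(−2nε²) = 47 exp(−2·1293·0.074²).
So c = 2·1293·0.074² = 14.1609.

14.161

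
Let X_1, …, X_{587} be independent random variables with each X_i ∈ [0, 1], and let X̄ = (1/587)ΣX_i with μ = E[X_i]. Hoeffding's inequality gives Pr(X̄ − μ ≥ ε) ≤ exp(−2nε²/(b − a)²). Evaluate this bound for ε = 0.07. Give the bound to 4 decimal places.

Exponent: 2nε²/(b − a)² = 2·587·0.07² / 1² = 5.75260.
Bound = exp(−5.75260) = 0.00317.

0.0032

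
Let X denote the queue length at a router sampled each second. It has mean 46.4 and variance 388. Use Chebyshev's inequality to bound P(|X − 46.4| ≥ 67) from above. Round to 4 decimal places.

Chebyshev: P(|X − μ| ≥ t) ≤ Var(X)/t².
Bound = 388 / 4489 = 0.0864.

0.0864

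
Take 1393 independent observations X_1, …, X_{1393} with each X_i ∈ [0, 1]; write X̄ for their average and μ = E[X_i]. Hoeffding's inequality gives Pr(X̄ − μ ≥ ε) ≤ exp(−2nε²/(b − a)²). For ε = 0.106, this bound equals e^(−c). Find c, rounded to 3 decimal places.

31.303

c = 2nε²/(b − a)² = 2·1393·0.106² / 1² = 31.3035.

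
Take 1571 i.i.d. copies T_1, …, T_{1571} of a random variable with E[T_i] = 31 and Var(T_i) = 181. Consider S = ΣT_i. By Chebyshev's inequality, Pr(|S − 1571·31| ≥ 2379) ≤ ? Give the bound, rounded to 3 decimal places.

0.050

Var(S) = n·Var(T_i) = 1571·181 = 284351.
Chebyshev: Pr(|S − 1571·31| ≥ 2379) ≤ Var(S)/2379² = 284351/5659641 = 0.0502.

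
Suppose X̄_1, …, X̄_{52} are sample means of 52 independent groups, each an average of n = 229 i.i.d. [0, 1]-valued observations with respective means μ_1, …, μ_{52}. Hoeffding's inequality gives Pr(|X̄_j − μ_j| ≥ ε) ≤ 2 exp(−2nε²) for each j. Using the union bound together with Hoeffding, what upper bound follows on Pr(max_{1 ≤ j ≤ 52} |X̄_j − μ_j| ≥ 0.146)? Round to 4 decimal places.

0.0060

Per-experiment Hoeffding bound: 2·exp(−2·229·0.146²) = 2·exp(−9.76273) = 0.00011511.
Union bound over 52 events: 52·0.00011511 = 0.00599.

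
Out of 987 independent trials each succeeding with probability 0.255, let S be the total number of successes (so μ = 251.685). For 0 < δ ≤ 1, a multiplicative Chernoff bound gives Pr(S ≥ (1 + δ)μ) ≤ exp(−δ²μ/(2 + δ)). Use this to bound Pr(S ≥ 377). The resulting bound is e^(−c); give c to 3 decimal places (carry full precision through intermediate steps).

Write 377 = (1 + δ)μ, so δ = 377/251.685 − 1 = 0.4979041…
Then the exponent is δ²μ/(2 + δ) = (377 − μ)² / (μ·(2 + δ)) = 24.978883.

24.979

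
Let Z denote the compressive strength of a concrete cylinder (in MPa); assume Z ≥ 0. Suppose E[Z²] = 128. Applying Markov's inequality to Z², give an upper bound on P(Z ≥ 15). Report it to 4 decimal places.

0.5689

Since Z ≥ 0, the event {Z ≥ 15} is the same as {Z² ≥ 225}.
Markov's inequality applied to Z² gives P(Z² ≥ 225) ≤ E[Z²]/225 = 128/225 = 0.5689.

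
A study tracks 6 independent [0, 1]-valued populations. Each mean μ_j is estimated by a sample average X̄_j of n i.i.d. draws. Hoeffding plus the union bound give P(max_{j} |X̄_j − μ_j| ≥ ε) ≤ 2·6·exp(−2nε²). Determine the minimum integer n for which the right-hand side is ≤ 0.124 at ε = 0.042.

1297

Need 2·6·exp(−2nε²) ≤ 0.124, i.e. exp(−2nε²) ≤ 0.124/12.
So 2nε² ≥ ln(12/0.124) = 4.572380.
Hence n ≥ 4.572380/(2·0.042²) = 1296.026.
The smallest integer n is 1297.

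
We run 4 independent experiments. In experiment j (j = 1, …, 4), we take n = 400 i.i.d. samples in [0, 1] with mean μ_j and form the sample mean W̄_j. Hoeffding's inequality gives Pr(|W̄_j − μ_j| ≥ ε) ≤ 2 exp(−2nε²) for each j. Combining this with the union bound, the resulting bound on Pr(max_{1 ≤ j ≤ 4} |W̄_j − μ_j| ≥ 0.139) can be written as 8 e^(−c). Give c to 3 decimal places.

Union bound over the 4 events: Pr(max_{1 ≤ j ≤ 4} |W̄_j − μ_j| ≥ 0.139) ≤ 4·2·exp(−2nε²) = 8 exp(−2·400·0.139²).
So c = 2·400·0.139² = 15.4568.

15.457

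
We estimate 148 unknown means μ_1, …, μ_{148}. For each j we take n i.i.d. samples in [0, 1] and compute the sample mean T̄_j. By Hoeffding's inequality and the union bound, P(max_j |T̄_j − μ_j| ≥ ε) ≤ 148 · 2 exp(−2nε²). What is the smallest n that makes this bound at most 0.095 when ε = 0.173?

Need 2·148·exp(−2nε²) ≤ 0.095, i.e. exp(−2nε²) ≤ 0.095/296.
So 2nε² ≥ ln(296/0.095) = 8.044238.
Hence n ≥ 8.044238/(2·0.173²) = 134.389.
The smallest integer n is 135.

135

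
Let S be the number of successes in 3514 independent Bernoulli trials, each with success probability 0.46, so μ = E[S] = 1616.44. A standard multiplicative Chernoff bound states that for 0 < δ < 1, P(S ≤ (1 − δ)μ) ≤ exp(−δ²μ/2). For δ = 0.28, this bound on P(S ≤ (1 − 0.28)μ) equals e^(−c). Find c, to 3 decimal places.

63.364

c = δ²μ/2 = 0.28²·1616.44/2 = 63.3644.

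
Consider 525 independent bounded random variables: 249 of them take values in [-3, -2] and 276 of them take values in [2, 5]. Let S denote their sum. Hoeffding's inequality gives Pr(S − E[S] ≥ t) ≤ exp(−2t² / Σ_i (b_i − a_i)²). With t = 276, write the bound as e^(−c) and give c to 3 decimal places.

Σ(b_i − a_i)² = 249·1² + 276·3² = 2733.
c = 2t² / 2733 = 2·276² / 2733 = 55.7453.

55.745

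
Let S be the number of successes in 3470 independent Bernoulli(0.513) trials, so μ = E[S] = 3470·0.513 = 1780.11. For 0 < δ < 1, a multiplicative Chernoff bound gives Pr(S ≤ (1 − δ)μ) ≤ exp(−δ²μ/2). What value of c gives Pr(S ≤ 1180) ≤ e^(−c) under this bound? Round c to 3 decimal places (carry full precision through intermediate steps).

Write 1180 = (1 − δ)μ, so δ = 1 − 1180/1780.11 = 0.3371196…
Then the exponent is δ²μ/2 = (μ − 1180)²/(2μ) = 101.154426.

101.154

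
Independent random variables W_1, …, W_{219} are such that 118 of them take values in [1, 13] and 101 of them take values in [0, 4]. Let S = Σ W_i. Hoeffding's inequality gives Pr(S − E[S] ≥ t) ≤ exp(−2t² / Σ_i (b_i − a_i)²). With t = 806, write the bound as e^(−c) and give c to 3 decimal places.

69.823

Σ(b_i − a_i)² = 118·12² + 101·4² = 18608.
c = 2t² / 18608 = 2·806² / 18608 = 69.8233.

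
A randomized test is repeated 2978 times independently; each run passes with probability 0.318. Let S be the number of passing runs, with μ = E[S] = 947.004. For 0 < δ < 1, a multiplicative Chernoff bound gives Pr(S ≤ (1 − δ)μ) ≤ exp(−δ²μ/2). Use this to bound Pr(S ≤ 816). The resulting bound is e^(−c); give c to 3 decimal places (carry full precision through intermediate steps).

Write 816 = (1 − δ)μ, so δ = 1 − 816/947.004 = 0.1383352…
Then the exponent is δ²μ/2 = (μ − 816)²/(2μ) = 9.061233.

9.061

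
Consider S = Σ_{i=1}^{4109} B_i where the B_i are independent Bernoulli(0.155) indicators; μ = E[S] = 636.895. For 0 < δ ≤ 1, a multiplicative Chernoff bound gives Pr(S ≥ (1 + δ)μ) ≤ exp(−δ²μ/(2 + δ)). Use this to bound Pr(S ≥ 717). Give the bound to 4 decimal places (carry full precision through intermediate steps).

Write 717 = (1 + δ)μ, so δ = 717/636.895 − 1 = 0.1257743…
Then the exponent is δ²μ/(2 + δ) = (717 − μ)² / (μ·(2 + δ)) = 4.739519.
Bound = exp(−4.739519) = 0.00874.

0.0087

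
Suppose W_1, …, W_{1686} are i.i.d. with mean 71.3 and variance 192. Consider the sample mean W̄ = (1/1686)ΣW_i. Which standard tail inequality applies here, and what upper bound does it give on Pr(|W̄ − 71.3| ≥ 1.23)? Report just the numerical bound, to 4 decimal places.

With mean and variance of each term known, Chebyshev's inequality bounds the deviation of the sum (or sample mean).
Var(W̄) = Var(W_i)/n = 192/1686 = 0.11388.
Chebyshev: Pr(|W̄ − 71.3| ≥ 1.23) ≤ Var(W̄)/(1.23)² = 192/(1686·1.23²) = 0.0753.

0.0753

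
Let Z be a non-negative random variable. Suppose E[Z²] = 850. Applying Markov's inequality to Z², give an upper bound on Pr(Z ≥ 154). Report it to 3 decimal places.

0.036

Since Z ≥ 0, the event {Z ≥ 154} is the same as {Z² ≥ 23716}.
Markov's inequality applied to Z² gives Pr(Z² ≥ 23716) ≤ E[Z²]/23716 = 850/23716 = 0.0358.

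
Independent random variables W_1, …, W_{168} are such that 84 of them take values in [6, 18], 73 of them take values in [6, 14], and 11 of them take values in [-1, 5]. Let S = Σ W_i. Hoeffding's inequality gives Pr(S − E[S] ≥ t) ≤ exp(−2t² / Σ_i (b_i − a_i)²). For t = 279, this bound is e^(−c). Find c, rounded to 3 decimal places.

9.070

Σ(b_i − a_i)² = 84·12² + 73·8² + 11·6² = 17164.
c = 2t² / 17164 = 2·279² / 17164 = 9.0703.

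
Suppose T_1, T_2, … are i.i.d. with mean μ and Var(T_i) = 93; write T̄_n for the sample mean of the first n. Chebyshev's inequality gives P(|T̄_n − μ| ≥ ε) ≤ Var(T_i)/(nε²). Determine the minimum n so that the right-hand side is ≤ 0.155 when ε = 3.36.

Require 93/(n·3.36²) ≤ 0.155, i.e. n ≥ 93/(0.155·3.36²) = 53.146.
The smallest integer n is 54.

54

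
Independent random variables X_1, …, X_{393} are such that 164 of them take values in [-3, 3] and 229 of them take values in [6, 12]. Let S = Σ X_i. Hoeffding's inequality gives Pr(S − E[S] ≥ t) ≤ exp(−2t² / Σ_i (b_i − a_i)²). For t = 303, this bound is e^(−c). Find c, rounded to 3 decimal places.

12.978

Σ(b_i − a_i)² = 164·6² + 229·6² = 14148.
c = 2t² / 14148 = 2·303² / 14148 = 12.9784.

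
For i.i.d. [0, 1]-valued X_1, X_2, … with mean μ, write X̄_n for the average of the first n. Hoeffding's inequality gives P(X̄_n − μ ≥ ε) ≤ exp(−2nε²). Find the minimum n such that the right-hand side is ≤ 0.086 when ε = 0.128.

Require exp(−2nε²) ≤ 0.086, i.e. 2nε² ≥ ln(1/0.086) = 2.453408.
So n ≥ 2.453408 / (2·0.128²) = 74.872.
The smallest integer n is 75.

75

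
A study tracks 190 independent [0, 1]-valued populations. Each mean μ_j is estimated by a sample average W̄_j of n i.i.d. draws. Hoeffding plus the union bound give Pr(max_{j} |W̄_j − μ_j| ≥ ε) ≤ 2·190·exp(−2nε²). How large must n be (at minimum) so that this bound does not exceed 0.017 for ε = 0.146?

235

Need 2·190·exp(−2nε²) ≤ 0.017, i.e. exp(−2nε²) ≤ 0.017/380.
So 2nε² ≥ ln(380/0.017) = 10.014713.
Hence n ≥ 10.014713/(2·0.146²) = 234.911.
The smallest integer n is 235.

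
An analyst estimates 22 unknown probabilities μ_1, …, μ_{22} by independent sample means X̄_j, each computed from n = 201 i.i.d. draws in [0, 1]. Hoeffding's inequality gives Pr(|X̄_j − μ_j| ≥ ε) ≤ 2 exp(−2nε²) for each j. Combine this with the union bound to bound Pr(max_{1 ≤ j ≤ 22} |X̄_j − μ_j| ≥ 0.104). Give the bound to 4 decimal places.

0.5690

Per-experiment Hoeffding bound: 2·exp(−2·201·0.104²) = 2·exp(−4.34803) = 0.025864.
Union bound over 22 events: 22·0.025864 = 0.56902.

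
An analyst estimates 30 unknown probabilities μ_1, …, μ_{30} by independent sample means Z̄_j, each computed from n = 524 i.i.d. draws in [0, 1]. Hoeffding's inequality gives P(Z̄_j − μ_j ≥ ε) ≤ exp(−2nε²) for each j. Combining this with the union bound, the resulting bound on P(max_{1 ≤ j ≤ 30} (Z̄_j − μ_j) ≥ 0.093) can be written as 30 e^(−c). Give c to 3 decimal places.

Union bound over the 30 events: P(max_{1 ≤ j ≤ 30} (Z̄_j − μ_j) ≥ 0.093) ≤ 30·exp(−2nε²) = 30 exp(−2·524·0.093²).
So c = 2·524·0.093² = 9.0642.

9.064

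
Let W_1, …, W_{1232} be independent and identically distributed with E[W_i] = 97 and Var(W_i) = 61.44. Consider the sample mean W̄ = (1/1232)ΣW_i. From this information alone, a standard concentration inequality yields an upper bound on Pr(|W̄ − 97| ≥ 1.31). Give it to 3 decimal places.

0.029

With mean and variance of each term known, Chebyshev's inequality bounds the deviation of the sum (or sample mean).
Var(W̄) = Var(W_i)/n = 61.44/1232 = 0.04987.
Chebyshev: Pr(|W̄ − 97| ≥ 1.31) ≤ Var(W̄)/(1.31)² = 61.44/(1232·1.31²) = 0.0291.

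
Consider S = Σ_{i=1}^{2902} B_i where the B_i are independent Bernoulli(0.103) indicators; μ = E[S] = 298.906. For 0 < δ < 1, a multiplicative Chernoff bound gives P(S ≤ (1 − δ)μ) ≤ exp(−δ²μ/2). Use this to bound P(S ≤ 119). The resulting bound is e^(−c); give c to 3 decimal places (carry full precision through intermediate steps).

54.141

Write 119 = (1 − δ)μ, so δ = 1 − 119/298.906 = 0.6018815…
Then the exponent is δ²μ/2 = (μ − 119)²/(2μ) = 54.141049.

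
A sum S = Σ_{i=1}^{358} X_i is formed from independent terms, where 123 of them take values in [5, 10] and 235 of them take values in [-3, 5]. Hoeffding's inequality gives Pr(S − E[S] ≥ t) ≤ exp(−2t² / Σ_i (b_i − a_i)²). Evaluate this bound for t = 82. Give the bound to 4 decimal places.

Σ(b_i − a_i)² = 123·5² + 235·8² = 18115.
Exponent = 2·82² / 18115 = 0.74237.
Bound = exp(−0.74237) = 0.47599.

0.4760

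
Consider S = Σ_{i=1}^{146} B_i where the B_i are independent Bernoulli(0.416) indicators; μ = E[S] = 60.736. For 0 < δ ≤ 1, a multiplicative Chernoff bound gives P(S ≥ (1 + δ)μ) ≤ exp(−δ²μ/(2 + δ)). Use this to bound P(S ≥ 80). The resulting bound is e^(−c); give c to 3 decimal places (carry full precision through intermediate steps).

2.637

Write 80 = (1 + δ)μ, so δ = 80/60.736 − 1 = 0.317176…
Then the exponent is δ²μ/(2 + δ) = (80 − μ)² / (μ·(2 + δ)) = 2.636864.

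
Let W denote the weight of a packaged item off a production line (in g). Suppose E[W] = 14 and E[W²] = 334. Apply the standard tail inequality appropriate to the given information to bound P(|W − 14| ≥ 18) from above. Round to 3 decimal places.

The first two moments determine the variance, so Chebyshev's inequality is the sharpest standard bound available.
Var(W) = E[W²] − (E[W])² = 334 − 196 = 138.
Chebyshev's inequality: P(|W − μ| ≥ t) ≤ Var(W)/t² = 138/324 = 0.4259.

0.426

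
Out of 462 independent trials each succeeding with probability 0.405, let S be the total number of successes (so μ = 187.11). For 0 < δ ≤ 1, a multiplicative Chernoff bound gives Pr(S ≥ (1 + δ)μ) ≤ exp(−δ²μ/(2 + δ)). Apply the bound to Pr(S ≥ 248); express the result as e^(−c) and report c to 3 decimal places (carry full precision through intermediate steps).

8.521

Write 248 = (1 + δ)μ, so δ = 248/187.11 − 1 = 0.3254235…
Then the exponent is δ²μ/(2 + δ) = (248 − μ)² / (μ·(2 + δ)) = 8.521045.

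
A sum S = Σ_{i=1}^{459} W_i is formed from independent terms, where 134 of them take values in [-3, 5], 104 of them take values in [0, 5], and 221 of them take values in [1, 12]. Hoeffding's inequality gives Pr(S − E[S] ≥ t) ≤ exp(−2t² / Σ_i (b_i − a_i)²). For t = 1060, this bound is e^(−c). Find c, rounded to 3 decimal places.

Σ(b_i − a_i)² = 134·8² + 104·5² + 221·11² = 37917.
c = 2t² / 37917 = 2·1060² / 37917 = 59.2663.

59.266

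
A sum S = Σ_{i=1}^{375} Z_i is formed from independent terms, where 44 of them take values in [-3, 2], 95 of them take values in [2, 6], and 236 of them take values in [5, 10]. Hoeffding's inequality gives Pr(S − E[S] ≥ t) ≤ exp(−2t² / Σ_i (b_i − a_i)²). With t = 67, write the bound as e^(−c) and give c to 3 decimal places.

Σ(b_i − a_i)² = 44·5² + 95·4² + 236·5² = 8520.
c = 2t² / 8520 = 2·67² / 8520 = 1.0538.

1.054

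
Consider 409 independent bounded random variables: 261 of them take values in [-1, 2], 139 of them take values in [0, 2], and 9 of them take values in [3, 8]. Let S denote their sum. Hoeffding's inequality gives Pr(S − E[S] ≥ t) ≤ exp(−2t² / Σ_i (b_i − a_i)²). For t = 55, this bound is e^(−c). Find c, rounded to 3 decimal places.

1.933

Σ(b_i − a_i)² = 261·3² + 139·2² + 9·5² = 3130.
c = 2t² / 3130 = 2·55² / 3130 = 1.9329.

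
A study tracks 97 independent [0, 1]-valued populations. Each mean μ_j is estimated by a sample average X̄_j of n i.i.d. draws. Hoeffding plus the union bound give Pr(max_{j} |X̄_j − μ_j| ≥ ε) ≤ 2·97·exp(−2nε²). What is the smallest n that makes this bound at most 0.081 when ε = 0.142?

193

Need 2·97·exp(−2nε²) ≤ 0.081, i.e. exp(−2nε²) ≤ 0.081/194.
So 2nε² ≥ ln(194/0.081) = 7.781164.
Hence n ≥ 7.781164/(2·0.142²) = 192.947.
The smallest integer n is 193.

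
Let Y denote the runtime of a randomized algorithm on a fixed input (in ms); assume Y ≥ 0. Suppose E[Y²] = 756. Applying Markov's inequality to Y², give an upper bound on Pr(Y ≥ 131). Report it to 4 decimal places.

Since Y ≥ 0, the event {Y ≥ 131} is the same as {Y² ≥ 17161}.
Markov's inequality applied to Y² gives Pr(Y² ≥ 17161) ≤ E[Y²]/17161 = 756/17161 = 0.0441.

0.0441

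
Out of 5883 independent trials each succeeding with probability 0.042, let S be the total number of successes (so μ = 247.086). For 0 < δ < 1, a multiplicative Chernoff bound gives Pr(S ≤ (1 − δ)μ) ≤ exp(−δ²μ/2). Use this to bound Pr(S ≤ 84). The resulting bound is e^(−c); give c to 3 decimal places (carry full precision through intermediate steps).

Write 84 = (1 − δ)μ, so δ = 1 − 84/247.086 = 0.6600374…
Then the exponent is δ²μ/2 = (μ − 84)²/(2μ) = 53.821429.

53.821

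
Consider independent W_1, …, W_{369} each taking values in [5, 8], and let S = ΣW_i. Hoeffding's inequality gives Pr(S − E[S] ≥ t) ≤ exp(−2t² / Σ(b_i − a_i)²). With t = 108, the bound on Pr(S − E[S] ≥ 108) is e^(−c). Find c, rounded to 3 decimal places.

Σ(b_i − a_i)² = 369·(3)² = 3321.
c = 2t²/3321 = 2·108²/3321 = 7.0244.

7.024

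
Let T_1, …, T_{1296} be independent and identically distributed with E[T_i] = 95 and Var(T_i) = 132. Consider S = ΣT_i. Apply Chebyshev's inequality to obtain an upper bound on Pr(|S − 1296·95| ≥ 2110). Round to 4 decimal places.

Var(S) = n·Var(T_i) = 1296·132 = 171072.
Chebyshev: Pr(|S − 1296·95| ≥ 2110) ≤ Var(S)/2110² = 171072/4452100 = 0.0384.

0.0384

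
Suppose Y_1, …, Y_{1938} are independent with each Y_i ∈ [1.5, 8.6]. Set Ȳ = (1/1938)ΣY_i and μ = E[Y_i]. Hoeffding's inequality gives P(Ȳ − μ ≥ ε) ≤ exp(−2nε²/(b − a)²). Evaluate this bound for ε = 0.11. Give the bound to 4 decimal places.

0.3944

Exponent: 2nε²/(b − a)² = 2·1938·0.11² / 7.1² = 0.93036.
Bound = exp(−0.93036) = 0.39441.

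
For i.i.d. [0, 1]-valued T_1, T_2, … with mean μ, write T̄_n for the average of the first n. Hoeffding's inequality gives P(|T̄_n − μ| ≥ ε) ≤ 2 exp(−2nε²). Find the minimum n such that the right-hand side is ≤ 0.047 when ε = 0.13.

Require 2·exp(−2nε²) ≤ 0.047, i.e. 2nε² ≥ ln(2/0.047) = 3.750755.
So n ≥ 3.750755 / (2·0.13²) = 110.969.
The smallest integer n is 111.

111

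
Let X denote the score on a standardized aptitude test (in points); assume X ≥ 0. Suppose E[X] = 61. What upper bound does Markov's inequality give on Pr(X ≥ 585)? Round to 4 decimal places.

Markov's inequality: for a non-negative random variable, Pr(X ≥ a) ≤ E[X]/a.
Here E[X] = 61 and a = 585, so the bound is 61/585 = 0.1043.

0.1043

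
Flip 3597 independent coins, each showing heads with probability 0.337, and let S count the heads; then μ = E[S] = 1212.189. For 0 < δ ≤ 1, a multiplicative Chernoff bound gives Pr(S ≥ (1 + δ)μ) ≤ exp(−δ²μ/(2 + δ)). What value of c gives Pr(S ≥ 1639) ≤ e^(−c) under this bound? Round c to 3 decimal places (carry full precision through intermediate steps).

63.892

Write 1639 = (1 + δ)μ, so δ = 1639/1212.189 − 1 = 0.3520994…
Then the exponent is δ²μ/(2 + δ) = (1639 − μ)² / (μ·(2 + δ)) = 63.891811.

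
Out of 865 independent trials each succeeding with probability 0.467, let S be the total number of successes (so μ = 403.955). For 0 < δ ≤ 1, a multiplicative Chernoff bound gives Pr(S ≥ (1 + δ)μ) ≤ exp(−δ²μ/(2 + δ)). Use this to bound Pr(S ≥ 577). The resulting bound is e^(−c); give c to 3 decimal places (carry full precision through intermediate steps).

Write 577 = (1 + δ)μ, so δ = 577/403.955 − 1 = 0.4283769…
Then the exponent is δ²μ/(2 + δ) = (577 − μ)² / (μ·(2 + δ)) = 30.525939.

30.526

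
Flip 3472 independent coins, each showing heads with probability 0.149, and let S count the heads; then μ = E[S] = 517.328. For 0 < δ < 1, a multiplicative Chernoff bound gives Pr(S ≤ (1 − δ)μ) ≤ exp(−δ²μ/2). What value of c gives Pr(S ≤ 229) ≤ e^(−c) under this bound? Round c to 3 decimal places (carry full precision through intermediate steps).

80.348

Write 229 = (1 − δ)μ, so δ = 1 − 229/517.328 = 0.5573408…
Then the exponent is δ²μ/2 = (μ − 229)²/(2μ) = 80.348479.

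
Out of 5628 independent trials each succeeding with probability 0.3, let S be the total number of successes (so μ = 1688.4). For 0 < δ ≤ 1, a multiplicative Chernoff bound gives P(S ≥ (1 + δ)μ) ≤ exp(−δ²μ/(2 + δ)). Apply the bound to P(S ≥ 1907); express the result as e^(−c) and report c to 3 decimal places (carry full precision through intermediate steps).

Write 1907 = (1 + δ)μ, so δ = 1907/1688.4 − 1 = 0.1294717…
Then the exponent is δ²μ/(2 + δ) = (1907 − μ)² / (μ·(2 + δ)) = 13.290861.

13.291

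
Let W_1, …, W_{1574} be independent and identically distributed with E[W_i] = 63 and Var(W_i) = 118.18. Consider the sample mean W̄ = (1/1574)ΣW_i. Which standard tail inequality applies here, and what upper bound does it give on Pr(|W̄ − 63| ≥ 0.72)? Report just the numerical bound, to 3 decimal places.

With mean and variance of each term known, Chebyshev's inequality bounds the deviation of the sum (or sample mean).
Var(W̄) = Var(W_i)/n = 118.18/1574 = 0.075083.
Chebyshev: Pr(|W̄ − 63| ≥ 0.72) ≤ Var(W̄)/(0.72)² = 118.18/(1574·0.72²) = 0.1448.

0.145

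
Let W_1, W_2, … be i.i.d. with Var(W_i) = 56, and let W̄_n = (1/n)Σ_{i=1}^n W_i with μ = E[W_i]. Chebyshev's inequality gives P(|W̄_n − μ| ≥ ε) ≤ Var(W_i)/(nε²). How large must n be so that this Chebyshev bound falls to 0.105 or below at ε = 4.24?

Require 56/(n·4.24²) ≤ 0.105, i.e. n ≥ 56/(0.105·4.24²) = 29.667.
The smallest integer n is 30.

30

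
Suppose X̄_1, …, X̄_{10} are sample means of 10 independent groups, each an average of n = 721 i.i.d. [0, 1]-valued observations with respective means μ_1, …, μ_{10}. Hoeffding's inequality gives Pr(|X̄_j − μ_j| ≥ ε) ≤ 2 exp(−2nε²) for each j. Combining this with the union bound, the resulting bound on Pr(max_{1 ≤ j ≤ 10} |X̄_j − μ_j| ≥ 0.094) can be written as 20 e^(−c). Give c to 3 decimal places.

Union bound over the 10 events: Pr(max_{1 ≤ j ≤ 10} |X̄_j − μ_j| ≥ 0.094) ≤ 10·2·exp(−2nε²) = 20 exp(−2·721·0.094²).
So c = 2·721·0.094² = 12.7415.

12.742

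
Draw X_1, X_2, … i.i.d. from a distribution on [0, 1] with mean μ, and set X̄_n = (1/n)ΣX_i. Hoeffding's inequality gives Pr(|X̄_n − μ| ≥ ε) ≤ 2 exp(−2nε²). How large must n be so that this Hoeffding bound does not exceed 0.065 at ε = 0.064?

Require 2·exp(−2nε²) ≤ 0.065, i.e. 2nε² ≥ ln(2/0.065) = 3.426515.
So n ≥ 3.426515 / (2·0.064²) = 418.276.
The smallest integer n is 419.

419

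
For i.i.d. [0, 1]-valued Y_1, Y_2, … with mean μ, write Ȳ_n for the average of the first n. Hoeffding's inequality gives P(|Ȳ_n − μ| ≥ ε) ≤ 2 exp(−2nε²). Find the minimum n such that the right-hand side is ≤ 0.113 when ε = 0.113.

Require 2·exp(−2nε²) ≤ 0.113, i.e. 2nε² ≥ ln(2/0.113) = 2.873515.
So n ≥ 2.873515 / (2·0.113²) = 112.519.
The smallest integer n is 113.

113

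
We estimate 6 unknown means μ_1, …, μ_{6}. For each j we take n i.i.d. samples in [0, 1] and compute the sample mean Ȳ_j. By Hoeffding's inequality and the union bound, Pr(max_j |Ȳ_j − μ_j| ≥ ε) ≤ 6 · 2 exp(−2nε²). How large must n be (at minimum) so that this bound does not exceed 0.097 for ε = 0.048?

1046

Need 2·6·exp(−2nε²) ≤ 0.097, i.e. exp(−2nε²) ≤ 0.097/12.
So 2nε² ≥ ln(12/0.097) = 4.817951.
Hence n ≥ 4.817951/(2·0.048²) = 1045.562.
The smallest integer n is 1046.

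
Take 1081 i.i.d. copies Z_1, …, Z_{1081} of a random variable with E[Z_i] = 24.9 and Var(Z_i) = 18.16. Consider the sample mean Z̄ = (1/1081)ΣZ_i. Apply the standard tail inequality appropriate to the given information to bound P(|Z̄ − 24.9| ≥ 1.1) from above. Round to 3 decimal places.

0.014

With mean and variance of each term known, Chebyshev's inequality bounds the deviation of the sum (or sample mean).
Var(Z̄) = Var(Z_i)/n = 18.16/1081 = 0.016799.
Chebyshev: P(|Z̄ − 24.9| ≥ 1.1) ≤ Var(Z̄)/(1.1)² = 18.16/(1081·1.1²) = 0.0139.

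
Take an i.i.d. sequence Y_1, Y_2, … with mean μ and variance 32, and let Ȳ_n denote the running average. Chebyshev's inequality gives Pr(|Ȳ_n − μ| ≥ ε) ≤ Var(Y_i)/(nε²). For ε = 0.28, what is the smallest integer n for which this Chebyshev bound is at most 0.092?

Require 32/(n·0.28²) ≤ 0.092, i.e. n ≥ 32/(0.092·0.28²) = 4436.557.
The smallest integer n is 4437.

4437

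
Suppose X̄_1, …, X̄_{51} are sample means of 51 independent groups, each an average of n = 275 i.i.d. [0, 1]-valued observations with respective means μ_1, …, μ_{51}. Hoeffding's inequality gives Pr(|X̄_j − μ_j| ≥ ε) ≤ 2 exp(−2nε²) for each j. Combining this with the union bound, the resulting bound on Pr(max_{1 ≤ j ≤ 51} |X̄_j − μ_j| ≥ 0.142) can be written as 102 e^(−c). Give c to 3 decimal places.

11.090

Union bound over the 51 events: Pr(max_{1 ≤ j ≤ 51} |X̄_j − μ_j| ≥ 0.142) ≤ 51·2·exp(−2nε²) = 102 exp(−2·275·0.142²).
So c = 2·275·0.142² = 11.0902.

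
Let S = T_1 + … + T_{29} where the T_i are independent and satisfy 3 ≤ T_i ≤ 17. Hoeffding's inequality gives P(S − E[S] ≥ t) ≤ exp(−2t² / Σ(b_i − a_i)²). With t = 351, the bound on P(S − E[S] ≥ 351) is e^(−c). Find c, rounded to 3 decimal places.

Σ(b_i − a_i)² = 29·(14)² = 5684.
c = 2t²/5684 = 2·351²/5684 = 43.3501.

43.350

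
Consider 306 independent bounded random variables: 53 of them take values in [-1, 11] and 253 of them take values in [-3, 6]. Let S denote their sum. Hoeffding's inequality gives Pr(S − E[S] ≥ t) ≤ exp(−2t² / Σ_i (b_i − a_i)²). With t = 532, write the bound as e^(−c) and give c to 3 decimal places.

20.126

Σ(b_i − a_i)² = 53·12² + 253·9² = 28125.
c = 2t² / 28125 = 2·532² / 28125 = 20.1262.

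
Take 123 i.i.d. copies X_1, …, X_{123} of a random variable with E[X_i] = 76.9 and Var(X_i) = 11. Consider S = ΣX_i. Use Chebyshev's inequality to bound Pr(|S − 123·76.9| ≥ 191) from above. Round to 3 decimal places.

Var(S) = n·Var(X_i) = 123·11 = 1353.
Chebyshev: Pr(|S − 123·76.9| ≥ 191) ≤ Var(S)/191² = 1353/36481 = 0.0371.

0.037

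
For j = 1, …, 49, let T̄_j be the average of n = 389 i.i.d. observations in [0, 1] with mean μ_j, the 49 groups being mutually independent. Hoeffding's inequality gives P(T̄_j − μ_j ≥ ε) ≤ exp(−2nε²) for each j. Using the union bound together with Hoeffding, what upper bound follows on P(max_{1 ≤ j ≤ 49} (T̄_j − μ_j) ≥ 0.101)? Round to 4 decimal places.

0.0175

Per-experiment Hoeffding bound: exp(−2·389·0.101²) = exp(−7.93638) = 0.0003575.
Union bound over 49 events: 49·0.0003575 = 0.01752.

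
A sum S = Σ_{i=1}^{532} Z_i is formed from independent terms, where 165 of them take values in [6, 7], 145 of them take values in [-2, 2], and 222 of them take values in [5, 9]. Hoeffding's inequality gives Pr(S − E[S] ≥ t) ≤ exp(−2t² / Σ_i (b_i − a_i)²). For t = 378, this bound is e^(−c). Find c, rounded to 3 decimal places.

47.336

Σ(b_i − a_i)² = 165·1² + 145·4² + 222·4² = 6037.
c = 2t² / 6037 = 2·378² / 6037 = 47.3361.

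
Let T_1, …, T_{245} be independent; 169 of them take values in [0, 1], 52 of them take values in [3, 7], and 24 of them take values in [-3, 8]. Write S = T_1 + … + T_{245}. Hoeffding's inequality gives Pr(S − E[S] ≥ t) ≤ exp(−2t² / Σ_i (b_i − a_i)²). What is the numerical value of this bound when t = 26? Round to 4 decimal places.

0.7074

Σ(b_i − a_i)² = 169·1² + 52·4² + 24·11² = 3905.
Exponent = 2·26² / 3905 = 0.34622.
Bound = exp(−0.34622) = 0.70735.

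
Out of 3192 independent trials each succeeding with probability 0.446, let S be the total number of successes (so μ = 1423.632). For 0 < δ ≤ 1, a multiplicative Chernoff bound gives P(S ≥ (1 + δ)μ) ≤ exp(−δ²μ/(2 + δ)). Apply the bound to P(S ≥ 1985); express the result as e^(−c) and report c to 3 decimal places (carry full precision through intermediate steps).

Write 1985 = (1 + δ)μ, so δ = 1985/1423.632 − 1 = 0.394321…
Then the exponent is δ²μ/(2 + δ) = (1985 − μ)² / (μ·(2 + δ)) = 92.451761.

92.452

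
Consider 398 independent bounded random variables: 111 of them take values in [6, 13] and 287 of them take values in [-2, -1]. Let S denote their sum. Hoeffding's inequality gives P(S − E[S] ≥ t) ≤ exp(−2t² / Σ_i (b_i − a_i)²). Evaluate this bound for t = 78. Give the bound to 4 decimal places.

Σ(b_i − a_i)² = 111·7² + 287·1² = 5726.
Exponent = 2·78² / 5726 = 2.12504.
Bound = exp(−2.12504) = 0.11943.

0.1194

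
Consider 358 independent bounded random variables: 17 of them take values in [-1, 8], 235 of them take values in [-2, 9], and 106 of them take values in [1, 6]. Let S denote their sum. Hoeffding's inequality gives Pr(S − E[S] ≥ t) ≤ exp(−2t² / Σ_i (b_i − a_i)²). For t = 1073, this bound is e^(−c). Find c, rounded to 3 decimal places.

Σ(b_i − a_i)² = 17·9² + 235·11² + 106·5² = 32462.
c = 2t² / 32462 = 2·1073² / 32462 = 70.9340.

70.934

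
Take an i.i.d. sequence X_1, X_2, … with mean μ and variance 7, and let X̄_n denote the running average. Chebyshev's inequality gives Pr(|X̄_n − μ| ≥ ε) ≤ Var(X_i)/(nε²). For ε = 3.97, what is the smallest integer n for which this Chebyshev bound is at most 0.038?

12

Require 7/(n·3.97²) ≤ 0.038, i.e. n ≥ 7/(0.038·3.97²) = 11.688.
The smallest integer n is 12.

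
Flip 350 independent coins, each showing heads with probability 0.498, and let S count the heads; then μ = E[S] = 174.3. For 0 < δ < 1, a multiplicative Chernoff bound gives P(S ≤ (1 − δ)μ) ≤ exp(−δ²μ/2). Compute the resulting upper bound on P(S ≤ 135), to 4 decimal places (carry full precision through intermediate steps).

0.0119

Write 135 = (1 − δ)μ, so δ = 1 − 135/174.3 = 0.2254733…
Then the exponent is δ²μ/2 = (μ − 135)²/(2μ) = 4.430551.
Bound = exp(−4.430551) = 0.01191.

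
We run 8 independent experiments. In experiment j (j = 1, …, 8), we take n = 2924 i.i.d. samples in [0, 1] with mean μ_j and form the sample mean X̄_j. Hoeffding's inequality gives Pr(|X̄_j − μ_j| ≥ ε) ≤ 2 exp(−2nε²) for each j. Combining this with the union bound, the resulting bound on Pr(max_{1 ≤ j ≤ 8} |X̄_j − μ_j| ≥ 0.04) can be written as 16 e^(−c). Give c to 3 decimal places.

9.357

Union bound over the 8 events: Pr(max_{1 ≤ j ≤ 8} |X̄_j − μ_j| ≥ 0.04) ≤ 8·2·exp(−2nε²) = 16 exp(−2·2924·0.04²).
So c = 2·2924·0.04² = 9.3568.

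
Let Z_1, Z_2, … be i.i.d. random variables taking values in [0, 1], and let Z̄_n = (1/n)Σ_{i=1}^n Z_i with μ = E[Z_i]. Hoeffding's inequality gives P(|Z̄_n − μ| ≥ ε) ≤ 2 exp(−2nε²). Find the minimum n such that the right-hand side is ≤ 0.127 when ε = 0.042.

782

Require 2·exp(−2nε²) ≤ 0.127, i.e. 2nε² ≥ ln(2/0.127) = 2.756715.
So n ≥ 2.756715 / (2·0.042²) = 781.382.
The smallest integer n is 782.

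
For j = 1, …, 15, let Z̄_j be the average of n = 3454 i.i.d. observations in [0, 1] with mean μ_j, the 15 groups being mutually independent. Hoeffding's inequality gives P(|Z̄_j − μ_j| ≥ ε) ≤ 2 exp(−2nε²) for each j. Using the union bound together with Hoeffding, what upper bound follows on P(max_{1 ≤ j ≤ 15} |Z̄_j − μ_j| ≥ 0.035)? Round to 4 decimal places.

0.0063

Per-experiment Hoeffding bound: 2·exp(−2·3454·0.035²) = 2·exp(−8.46230) = 0.00042257.
Union bound over 15 events: 15·0.00042257 = 0.00634.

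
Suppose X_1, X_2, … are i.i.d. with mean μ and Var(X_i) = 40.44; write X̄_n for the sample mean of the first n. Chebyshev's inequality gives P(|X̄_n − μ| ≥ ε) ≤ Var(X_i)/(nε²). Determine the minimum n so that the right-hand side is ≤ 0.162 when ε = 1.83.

75

Require 40.44/(n·1.83²) ≤ 0.162, i.e. n ≥ 40.44/(0.162·1.83²) = 74.541.
The smallest integer n is 75.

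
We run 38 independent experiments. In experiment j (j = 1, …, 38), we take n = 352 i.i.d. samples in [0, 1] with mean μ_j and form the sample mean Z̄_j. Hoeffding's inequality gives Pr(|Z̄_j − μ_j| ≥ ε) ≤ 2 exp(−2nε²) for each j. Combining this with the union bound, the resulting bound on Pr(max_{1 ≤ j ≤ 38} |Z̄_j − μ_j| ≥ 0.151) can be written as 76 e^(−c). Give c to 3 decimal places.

16.052

Union bound over the 38 events: Pr(max_{1 ≤ j ≤ 38} |Z̄_j − μ_j| ≥ 0.151) ≤ 38·2·exp(−2nε²) = 76 exp(−2·352·0.151²).
So c = 2·352·0.151² = 16.0519.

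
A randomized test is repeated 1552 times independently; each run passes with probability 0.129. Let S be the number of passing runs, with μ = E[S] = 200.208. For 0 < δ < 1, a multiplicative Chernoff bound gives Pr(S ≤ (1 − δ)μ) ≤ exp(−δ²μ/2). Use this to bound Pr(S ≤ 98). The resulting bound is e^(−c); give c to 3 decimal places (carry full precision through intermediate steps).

Write 98 = (1 − δ)μ, so δ = 1 − 98/200.208 = 0.5105091…
Then the exponent is δ²μ/2 = (μ − 98)²/(2μ) = 26.089056.

26.089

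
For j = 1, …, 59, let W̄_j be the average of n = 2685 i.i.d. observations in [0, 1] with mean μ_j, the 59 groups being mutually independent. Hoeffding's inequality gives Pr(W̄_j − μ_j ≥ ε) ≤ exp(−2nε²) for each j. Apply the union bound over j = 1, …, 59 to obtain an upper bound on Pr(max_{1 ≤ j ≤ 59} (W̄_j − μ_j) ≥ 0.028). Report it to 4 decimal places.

0.8759

Per-experiment Hoeffding bound: exp(−2·2685·0.028²) = exp(−4.21008) = 0.014845.
Union bound over 59 events: 59·0.014845 = 0.87587.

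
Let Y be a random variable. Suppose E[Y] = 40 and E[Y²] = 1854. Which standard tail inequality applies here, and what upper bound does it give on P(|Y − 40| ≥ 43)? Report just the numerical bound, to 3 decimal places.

The first two moments determine the variance, so Chebyshev's inequality is the sharpest standard bound available.
Var(Y) = E[Y²] − (E[Y])² = 1854 − 1600 = 254.
Chebyshev's inequality: P(|Y − μ| ≥ t) ≤ Var(Y)/t² = 254/1849 = 0.1374.

0.137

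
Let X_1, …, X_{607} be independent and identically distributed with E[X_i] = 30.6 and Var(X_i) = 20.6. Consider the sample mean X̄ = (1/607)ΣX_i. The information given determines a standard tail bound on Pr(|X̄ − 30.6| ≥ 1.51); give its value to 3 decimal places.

0.015

With mean and variance of each term known, Chebyshev's inequality bounds the deviation of the sum (or sample mean).
Var(X̄) = Var(X_i)/n = 20.6/607 = 0.033937.
Chebyshev: Pr(|X̄ − 30.6| ≥ 1.51) ≤ Var(X̄)/(1.51)² = 20.6/(607·1.51²) = 0.0149.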